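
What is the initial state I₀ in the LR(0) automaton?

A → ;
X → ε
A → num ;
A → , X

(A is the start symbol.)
First, augment the grammar with A' → A
I₀ = CLOSURE({ [A' → . A] }):
  [A' → . A] has the dot before A: add [A → . ;], [A → . num ;], [A → . , X]
No further items can be added.

I₀ = { [A → . , X], [A → . ;], [A → . num ;], [A' → . A] }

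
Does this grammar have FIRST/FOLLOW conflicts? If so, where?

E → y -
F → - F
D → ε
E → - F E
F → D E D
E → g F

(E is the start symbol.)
Nullable non-terminals: D.
D has a nullable alternative but only one production, so nothing to check.

E, F have no nullable alternative, so no FIRST/FOLLOW check is needed there.

No FIRST/FOLLOW conflicts found.

Answer: No FIRST/FOLLOW conflicts.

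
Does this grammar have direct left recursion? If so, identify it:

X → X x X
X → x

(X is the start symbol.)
Yes, X is left-recursive

Direct left recursion occurs when N → N α for some non-terminal N (the right-hand side begins with the left-hand side itself).

X → X x X: LEFT RECURSIVE (starts with X)
X → x: starts with x

The grammar has direct left recursion on: X.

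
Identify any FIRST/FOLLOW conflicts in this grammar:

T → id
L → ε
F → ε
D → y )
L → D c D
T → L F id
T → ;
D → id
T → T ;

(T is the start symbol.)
Nullable non-terminals: F, L.
FIRST sets used below: FIRST(D) = { 'id', 'y' }
F has a nullable alternative but only one production, so nothing to check.

L: nullable alternative(s) L → ε; FOLLOW(L) = { 'id' }
  L → ε: FIRST \ {ε} = { } — this is the only nullable alternative, skip
  L → D c D: FIRST \ {ε} = { 'id', 'y' } — overlaps FOLLOW(L) on { 'id' }: CONFLICT

D, T have no nullable alternative, so no FIRST/FOLLOW check is needed there.

So the grammar has 1 FIRST/FOLLOW conflict (marked CONFLICT above).

Answer: Yes. L → D c D with FOLLOW(L) on { 'id' }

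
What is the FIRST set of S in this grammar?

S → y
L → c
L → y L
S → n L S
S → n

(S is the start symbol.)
{ 'n', 'y' }

From S → y:
  - y is a terminal: add 'y' and stop
From S → n L S:
  - n is a terminal: add 'n' and stop
From S → n:
  - n is a terminal: add 'n' and stop

Collecting: FIRST(S) = { 'n', 'y' }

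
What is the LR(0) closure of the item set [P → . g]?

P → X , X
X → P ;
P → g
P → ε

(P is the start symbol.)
Start with: [P → . g]
The dot precedes the terminal g, so nothing is added.

CLOSURE = { [P → . g] }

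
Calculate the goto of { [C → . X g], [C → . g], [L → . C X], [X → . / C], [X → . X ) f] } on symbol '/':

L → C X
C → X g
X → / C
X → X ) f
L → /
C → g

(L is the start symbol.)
{ [C → . X g], [C → . g], [X → . / C], [X → . X ) f], [X → / . C] }

GOTO(I, '/') = CLOSURE({ [A → αX.β] : [A → α.Xβ] ∈ I, X = '/' })

Items with dot before '/', with the dot advanced:
  [X → . / C] → [X → / . C]
Closure of the advanced items:
  [X → / . C] has the dot before C: add [C → . X g], [C → . g]
  [C → . X g] has the dot before X: add [X → . / C], [X → . X ) f]

GOTO = { [C → . X g], [C → . g], [X → . / C], [X → . X ) f], [X → / . C] }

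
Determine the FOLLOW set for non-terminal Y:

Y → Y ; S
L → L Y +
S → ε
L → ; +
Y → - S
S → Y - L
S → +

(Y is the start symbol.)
To compute FOLLOW(Y), find every occurrence of Y on a right-hand side N → α Y β: add FIRST(β) \ {ε}, and if β is empty or nullable also add FOLLOW(N). Iterate to a fixed point.

Y is the start symbol, so $ ∈ FOLLOW(Y).
In Y → Y ; S: Y is followed by ';' S, add FIRST(';' S) \ {ε} = { ';' }
In L → L Y +: Y is followed by '+', add FIRST('+') \ {ε} = { '+' }
In S → Y - L: Y is followed by '-' L, add FIRST('-' L) \ {ε} = { '-' }

Taking the union: FOLLOW(Y) = { $, '+', '-', ';' }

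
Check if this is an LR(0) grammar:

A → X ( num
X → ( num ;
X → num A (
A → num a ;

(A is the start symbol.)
Yes, the grammar is LR(0)

Augment with A' → A and build the canonical LR(0) collection (I0 = CLOSURE({[A' → . A]}), then GOTO on every symbol after a dot until no new states appear). It has 13 states:
  I0: { [A → . X ( num], [A → . num a ;], [A' → . A], [X → . ( num ;], [X → . num A (] }  — shift
  I1: { [X → ( . num ;] }  — shift
  I2: { [A' → A .] }  — accept
  I3: { [A → X . ( num] }  — shift
  I4: { [A → . X ( num], [A → . num a ;], [A → num . a ;], [X → . ( num ;], [X → . num A (], [X → num . A (] }  — shift
  I5: { [X → num A . (] }  — shift
  I6: { [A → num a . ;] }  — shift
  I7: { [A → num a ; .] }  — reduce
  I8: { [X → num A ( .] }  — reduce
  I9: { [A → X ( . num] }  — shift
  I10: { [A → X ( num .] }  — reduce
  I11: { [X → ( num . ;] }  — shift
  I12: { [X → ( num ; .] }  — reduce

Every state is either a pure shift/goto state or contains exactly one complete item and nothing to shift — no conflicts. The grammar is LR(0).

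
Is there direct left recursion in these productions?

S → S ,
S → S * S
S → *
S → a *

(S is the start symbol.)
Yes, S is left-recursive

Direct left recursion occurs when N → N α for some non-terminal N (the right-hand side begins with the left-hand side itself).

S → S ,: LEFT RECURSIVE (starts with S)
S → S * S: LEFT RECURSIVE (starts with S)
S → *: starts with '*'
S → a *: starts with a

The grammar has direct left recursion on: S.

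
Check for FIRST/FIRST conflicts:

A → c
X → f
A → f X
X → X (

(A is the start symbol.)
A FIRST/FIRST conflict occurs when two productions N → α and N → β for the same non-terminal have FIRST(α) ∩ FIRST(β) ≠ ∅ (with ε ∈ FIRST of a nullable right-hand side, so two nullable alternatives also conflict).

FIRST sets of the non-terminals at (or reachable through a nullable prefix from) the front of some alternative:
  FIRST(X) = { 'f' }

Productions for A:
  A → c: FIRST = { 'c' }
  A → f X: FIRST = { 'f' }
Productions for X:
  X → f: FIRST = { 'f' }
  X → X (: FIRST = { 'f' }

Conflict for X: X → f and X → X (
  Overlap: { 'f' }

Answer: Yes. X → f / X → X '(' on { 'f' }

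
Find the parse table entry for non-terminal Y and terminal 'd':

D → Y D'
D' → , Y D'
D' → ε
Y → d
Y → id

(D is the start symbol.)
Y → d

To find M[Y, 'd'], we find productions for Y where 'd' is in the predict set (PREDICT(N → α) = (FIRST(α) \ {ε}) ∪ (FOLLOW(N) if α ⇒* ε)).

Y → d: PREDICT = { 'd' }
  'd' is in predict set, so this production goes in M[Y, 'd']
Y → id: PREDICT = { 'id' }

M[Y, 'd'] = Y → d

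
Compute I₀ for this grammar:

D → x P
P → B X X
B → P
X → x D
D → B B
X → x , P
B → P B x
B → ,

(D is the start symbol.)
{ [B → . ,], [B → . P B x], [B → . P], [D → . B B], [D → . x P], [D' → . D], [P → . B X X] }

First, augment the grammar with D' → D
I₀ = CLOSURE({ [D' → . D] }):
  [D' → . D] has the dot before D: add [D → . x P], [D → . B B]
  [D → . B B] has the dot before B: add [B → . P], [B → . P B x], [B → . ,]
  [B → . P] has the dot before P: add [P → . B X X]
No further items can be added.

I₀ = { [B → . ,], [B → . P B x], [B → . P], [D → . B B], [D → . x P], [D' → . D], [P → . B X X] }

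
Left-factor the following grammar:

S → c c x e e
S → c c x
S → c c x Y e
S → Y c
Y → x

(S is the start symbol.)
S → c c x S'
S' → e e
S' → ε
S' → Y e
S → Y c
Y → x

Left-factoring transforms A → αβ₁ | αβ₂ into A → αA' and A' → β₁ | β₂
(α is the longest common prefix among the alternatives). Repeat until
no nonterminal has two alternatives with a common prefix.

Round 1: S has alternatives sharing prefix 'c c x'. Introduce S': S → c c x S'
  Add: S' → e e
  Add: S' → ε
  Add: S' → Y e

No remaining common prefixes — done.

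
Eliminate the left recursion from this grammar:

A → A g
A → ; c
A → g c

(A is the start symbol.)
A is directly left-recursive. The standard transformation for
  A → A α₁ | ... | A α_m | β₁ | ... | β_n
is
  A  → β₁ A' | ... | β_n A'
  A' → α₁ A' | ... | α_m A' | ε

A → ; c becomes A → ; c A'
A → g c becomes A → g c A'
A → A g becomes A' → g A'
Add A' → ε

Resulting grammar:
A → ; c A'
A → g c A'
A' → g A'
A' → ε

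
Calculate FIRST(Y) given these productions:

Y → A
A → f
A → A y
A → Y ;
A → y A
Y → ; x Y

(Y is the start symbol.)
{ ';', 'f', 'y' }

To compute FIRST(Y), examine every production with Y on the left-hand side, reading each right-hand side left to right until a non-nullable symbol is reached.

FIRST sets of the other non-terminals involved (by the same procedure, iterated to a fixed point):
  FIRST(A) = { ';', 'f', 'y' }

From Y → A:
  - A is a non-terminal: add FIRST(A) \ {ε} = { ';', 'f', 'y' }
    A is not nullable, so stop
From Y → ; x Y:
  - ';' is a terminal: add ';' and stop

Collecting: FIRST(Y) = { ';', 'f', 'y' }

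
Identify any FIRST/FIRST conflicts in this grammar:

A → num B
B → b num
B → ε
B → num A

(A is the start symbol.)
A FIRST/FIRST conflict occurs when two productions N → α and N → β for the same non-terminal have FIRST(α) ∩ FIRST(β) ≠ ∅ (with ε ∈ FIRST of a nullable right-hand side, so two nullable alternatives also conflict).

Productions for B:
  B → b num: FIRST = { 'b' }
  B → ε: FIRST = { ε }
  B → num A: FIRST = { 'num' }
A has only one production, so no FIRST/FIRST conflict is possible there.

All alternatives of each non-terminal have pairwise disjoint FIRST sets.

Answer: No FIRST/FIRST conflicts.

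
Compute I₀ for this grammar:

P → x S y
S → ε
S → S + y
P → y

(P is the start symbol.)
First, augment the grammar with P' → P
I₀ = CLOSURE({ [P' → . P] }):
  [P' → . P] has the dot before P: add [P → . x S y], [P → . y]
No further items can be added.

I₀ = { [P → . x S y], [P → . y], [P' → . P] }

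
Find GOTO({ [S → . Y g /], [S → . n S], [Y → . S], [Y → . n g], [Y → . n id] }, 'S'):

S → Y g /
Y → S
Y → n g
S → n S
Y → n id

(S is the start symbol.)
GOTO(I, 'S') = CLOSURE({ [A → αX.β] : [A → α.Xβ] ∈ I, X = 'S' })

Items with dot before 'S', with the dot advanced:
  [Y → . S] → [Y → S .]
Closure adds nothing (no advanced item has the dot before a non-terminal).

GOTO = { [Y → S .] }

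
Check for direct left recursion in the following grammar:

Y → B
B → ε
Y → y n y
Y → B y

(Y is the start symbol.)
Direct left recursion occurs when N → N α for some non-terminal N (the right-hand side begins with the left-hand side itself).

Y → B: starts with B
B → ε: starts with ε
Y → y n y: starts with y
Y → B y: starts with B

No direct left recursion found.

Answer: No direct left recursion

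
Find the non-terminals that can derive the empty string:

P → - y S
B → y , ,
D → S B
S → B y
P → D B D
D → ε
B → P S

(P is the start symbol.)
A non-terminal is nullable if it can derive ε (the empty string): either it has an ε-production, or it has a production whose right-hand side consists entirely of nullable non-terminals.

ε-productions: D → ε
So D is immediately nullable.
No further non-terminal can be added: every production for the remaining non-terminals contains a terminal or a non-nullable non-terminal.
Nullable = { 'D' }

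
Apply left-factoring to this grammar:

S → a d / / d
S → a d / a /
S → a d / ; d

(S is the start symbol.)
Left-factoring transforms A → αβ₁ | αβ₂ into A → αA' and A' → β₁ | β₂
(α is the longest common prefix among the alternatives). Repeat until
no nonterminal has two alternatives with a common prefix.

Round 1: S has alternatives sharing prefix 'a d /'. Introduce S': S → a d / S'
  Add: S' → / d
  Add: S' → a /
  Add: S' → ; d

No remaining common prefixes — done.

Resulting grammar:
S → a d / S'
S' → / d
S' → a /
S' → ; d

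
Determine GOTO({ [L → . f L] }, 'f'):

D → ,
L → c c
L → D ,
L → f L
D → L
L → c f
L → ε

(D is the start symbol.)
GOTO(I, 'f') = CLOSURE({ [A → αX.β] : [A → α.Xβ] ∈ I, X = 'f' })

Items with dot before 'f', with the dot advanced:
  [L → . f L] → [L → f . L]
Closure of the advanced items:
  [L → f . L] has the dot before L: add [L → . c c], [L → . D ,], [L → . f L], [L → . c f], [L → .]
  [L → . D ,] has the dot before D: add [D → . ,], [D → . L]

GOTO = { [D → . ,], [D → . L], [L → . D ,], [L → . c c], [L → . c f], [L → . f L], [L → .], [L → f . L] }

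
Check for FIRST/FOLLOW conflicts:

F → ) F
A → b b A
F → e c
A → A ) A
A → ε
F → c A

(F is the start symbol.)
Yes. A → A ')' A with FOLLOW(A) on { ')' }

Nullable non-terminals: A.
FIRST sets used below: FIRST(A) = { ')', 'b', ε }

A: nullable alternative(s) A → ε; FOLLOW(A) = { $, ')' }
  A → b b A: FIRST \ {ε} = { 'b' } — disjoint from FOLLOW(A)
  A → A ) A: FIRST \ {ε} = { ')', 'b' } — overlaps FOLLOW(A) on { ')' }: CONFLICT
  A → ε: FIRST \ {ε} = { } — this is the only nullable alternative, skip

F has no nullable alternative, so no FIRST/FOLLOW check is needed there.

So the grammar has 1 FIRST/FOLLOW conflict (marked CONFLICT above).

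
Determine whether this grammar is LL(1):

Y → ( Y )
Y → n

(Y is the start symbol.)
For Y:
  PREDICT(Y → '(' Y ')') = { '(' }
  PREDICT(Y → n) = { 'n' }

All predict sets are disjoint. The grammar IS LL(1).

Answer: Yes, the grammar is LL(1).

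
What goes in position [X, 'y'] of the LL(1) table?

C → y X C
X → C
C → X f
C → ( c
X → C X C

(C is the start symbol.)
X → C, X → C X C

To find M[X, 'y'], we find productions for X where 'y' is in the predict set (PREDICT(N → α) = (FIRST(α) \ {ε}) ∪ (FOLLOW(N) if α ⇒* ε)).

Relevant sets:
  FIRST(C) = { '(', 'y' }

X → C: PREDICT = { '(', 'y' }
  'y' is in predict set, so this production goes in M[X, 'y']
X → C X C: PREDICT = { '(', 'y' }
  'y' is in predict set, so this production goes in M[X, 'y']

M[X, 'y'] = X → C, X → C X C  (a multiply-defined cell — the grammar is not LL(1))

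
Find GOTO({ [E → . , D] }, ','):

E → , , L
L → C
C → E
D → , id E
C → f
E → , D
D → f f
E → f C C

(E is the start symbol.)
GOTO(I, ',') = CLOSURE({ [A → αX.β] : [A → α.Xβ] ∈ I, X = ',' })

Items with dot before ',', with the dot advanced:
  [E → . , D] → [E → , . D]
Closure of the advanced items:
  [E → , . D] has the dot before D: add [D → . , id E], [D → . f f]

GOTO = { [D → . , id E], [D → . f f], [E → , . D] }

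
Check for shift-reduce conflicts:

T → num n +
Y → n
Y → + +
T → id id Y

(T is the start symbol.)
No shift-reduce conflicts

A shift-reduce conflict occurs when an LR(0) state has both:
  - a complete (reduce) item [A → α .] (dot at the end), and
  - a shift item [B → β . c γ] (dot before a terminal).

Augment with T' → T and build the canonical LR(0) collection (I0 = CLOSURE({[T' → . T]}), then GOTO on every symbol after a dot until no new states appear). It has 11 states:
  I0: { [T → . id id Y], [T → . num n +], [T' → . T] }  — shift
  I1: { [T' → T .] }  — accept
  I2: { [T → id . id Y] }  — shift
  I3: { [T → num . n +] }  — shift
  I4: { [T → num n . +] }  — shift
  I5: { [T → num n + .] }  — reduce
  I6: { [T → id id . Y], [Y → . + +], [Y → . n] }  — shift
  I7: { [Y → + . +] }  — shift
  I8: { [T → id id Y .] }  — reduce
  I9: { [Y → n .] }  — reduce
  I10: { [Y → + + .] }  — reduce

No state contains both a complete item and a shift item.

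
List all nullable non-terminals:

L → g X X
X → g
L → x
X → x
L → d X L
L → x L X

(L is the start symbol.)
A non-terminal is nullable if it can derive ε (the empty string): either it has an ε-production, or it has a production whose right-hand side consists entirely of nullable non-terminals.

There are no ε-productions, so no non-terminal can derive ε.
No non-terminals are nullable.

Answer: None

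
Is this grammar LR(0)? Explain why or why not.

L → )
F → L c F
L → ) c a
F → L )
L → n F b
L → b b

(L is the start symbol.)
No. Shift-reduce conflict between [L → ) .] and [L → ) . c a]

A grammar is LR(0) if no state in the canonical LR(0) collection has:
  - both a shift item (dot before a terminal) and a complete item (shift-reduce conflict), or
  - two or more complete items (reduce-reduce conflict; the accept item [L' → L .] counts as a complete item here).

Augment with L' → L and build the canonical LR(0) collection (I0 = CLOSURE({[L' → . L]}), then GOTO on every symbol after a dot until no new states appear). It has 14 states:
  I0: { [L → . ) c a], [L → . )], [L → . b b], [L → . n F b], [L' → . L] }  — shift
  I1: { [L → ) . c a], [L → ) .] }  — shift, reduce
  I2: { [L' → L .] }  — accept
  I3: { [L → b . b] }  — shift
  I4: { [F → . L )], [F → . L c F], [L → . ) c a], [L → . )], [L → . b b], [L → . n F b], [L → n . F b] }  — shift
  I5: { [L → n F . b] }  — shift
  I6: { [F → L . )], [F → L . c F] }  — shift
  I7: { [F → L ) .] }  — reduce
  I8: { [F → . L )], [F → . L c F], [F → L c . F], [L → . ) c a], [L → . )], [L → . b b], [L → . n F b] }  — shift
  I9: { [F → L c F .] }  — reduce
  I10: { [L → n F b .] }  — reduce
  I11: { [L → b b .] }  — reduce
  I12: { [L → ) c . a] }  — shift
  I13: { [L → ) c a .] }  — reduce

Conflict in state I1:
  Shift-reduce conflict between [L → ) .] and [L → ) . c a]
So the grammar is NOT LR(0).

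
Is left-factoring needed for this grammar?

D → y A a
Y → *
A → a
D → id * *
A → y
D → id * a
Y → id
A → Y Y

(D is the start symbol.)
Yes, D has productions with common prefix 'id *'

Left-factoring is needed when two productions for the same non-terminal
share a common prefix on the right-hand side.

Productions for D:
  D → y A a
  D → id * *
  D → id * a
Productions for Y:
  Y → *
  Y → id
Productions for A:
  A → a
  A → y
  A → Y Y

Found common prefix 'id *' in productions for D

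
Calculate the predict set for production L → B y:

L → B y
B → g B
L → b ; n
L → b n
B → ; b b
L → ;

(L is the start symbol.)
PREDICT(L → B y) = (FIRST(RHS) \ {ε}) ∪ (FOLLOW(L) if ε ∈ FIRST(RHS), i.e. RHS ⇒* ε)
FIRST(B) = { ';', 'g' }
FIRST(B y) = { ';', 'g' }
ε ∉ FIRST(B y), so FOLLOW(L) is not added.
PREDICT(L → B y) = { ';', 'g' }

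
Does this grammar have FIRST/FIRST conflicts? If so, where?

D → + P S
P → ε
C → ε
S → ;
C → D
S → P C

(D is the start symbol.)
No FIRST/FIRST conflicts.

A FIRST/FIRST conflict occurs when two productions N → α and N → β for the same non-terminal have FIRST(α) ∩ FIRST(β) ≠ ∅ (with ε ∈ FIRST of a nullable right-hand side, so two nullable alternatives also conflict).

FIRST sets of the non-terminals at (or reachable through a nullable prefix from) the front of some alternative:
  FIRST(D) = { '+' }
  FIRST(P) = { ε }
  FIRST(C) = { '+', ε }

Productions for C:
  C → ε: FIRST = { ε }
  C → D: FIRST = { '+' }
Productions for S:
  S → ;: FIRST = { ';' }
  S → P C: FIRST = { '+', ε }
D, P have only one production, so no FIRST/FIRST conflict is possible there.

All alternatives of each non-terminal have pairwise disjoint FIRST sets.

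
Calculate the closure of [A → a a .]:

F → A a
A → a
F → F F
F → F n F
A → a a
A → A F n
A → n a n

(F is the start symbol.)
To compute CLOSURE, for each item [A → α.Bβ] where B is a non-terminal, add [B → .γ] for all productions B → γ; repeat for the newly added items until nothing changes.

Start with: [A → a a .]
The dot is at the end, so nothing is added.

CLOSURE = { [A → a a .] }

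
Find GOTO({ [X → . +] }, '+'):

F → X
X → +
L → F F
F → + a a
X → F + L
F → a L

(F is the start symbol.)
GOTO(I, '+') = CLOSURE({ [A → αX.β] : [A → α.Xβ] ∈ I, X = '+' })

Items with dot before '+', with the dot advanced:
  [X → . +] → [X → + .]
Closure adds nothing (no advanced item has the dot before a non-terminal).

GOTO = { [X → + .] }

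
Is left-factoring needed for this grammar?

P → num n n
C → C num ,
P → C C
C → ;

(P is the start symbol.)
No, left-factoring is not needed

Left-factoring is needed when two productions for the same non-terminal
share a common prefix on the right-hand side.

Productions for P:
  P → num n n
  P → C C
Productions for C:
  C → C num ,
  C → ;

No common prefixes found.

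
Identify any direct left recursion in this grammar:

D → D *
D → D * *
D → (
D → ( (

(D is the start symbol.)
Yes, D is left-recursive

Direct left recursion occurs when N → N α for some non-terminal N (the right-hand side begins with the left-hand side itself).

D → D *: LEFT RECURSIVE (starts with D)
D → D * *: LEFT RECURSIVE (starts with D)
D → (: starts with '('
D → ( (: starts with '('

The grammar has direct left recursion on: D.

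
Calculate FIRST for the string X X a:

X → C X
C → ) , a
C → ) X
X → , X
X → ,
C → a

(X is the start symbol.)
{ ')', ',', 'a' }

FIRST sets of the non-terminals involved (from the grammar, by fixed-point iteration):
  FIRST(X) = { ')', ',', 'a' }

To compute FIRST(X X a), process the symbols left to right:
Symbol X is a non-terminal. Add FIRST(X) \ {ε} = { ')', ',', 'a' }
X is not nullable (ε ∉ FIRST(X)), so stop here.
FIRST(X X a) = { ')', ',', 'a' }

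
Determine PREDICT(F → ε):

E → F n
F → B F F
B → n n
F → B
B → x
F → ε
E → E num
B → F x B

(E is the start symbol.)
PREDICT(F → ε) = (FIRST(RHS) \ {ε}) ∪ (FOLLOW(F) if ε ∈ FIRST(RHS), i.e. RHS ⇒* ε)
The right-hand side is ε (FIRST(ε) = { ε }), so the predict set is FOLLOW(F) = { 'n', 'x' }
PREDICT(F → ε) = { 'n', 'x' }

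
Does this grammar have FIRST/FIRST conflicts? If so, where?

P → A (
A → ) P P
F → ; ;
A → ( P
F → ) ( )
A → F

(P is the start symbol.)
Yes. A → ')' P P / A → F on { ')' }

A FIRST/FIRST conflict occurs when two productions N → α and N → β for the same non-terminal have FIRST(α) ∩ FIRST(β) ≠ ∅ (with ε ∈ FIRST of a nullable right-hand side, so two nullable alternatives also conflict).

FIRST sets of the non-terminals at (or reachable through a nullable prefix from) the front of some alternative:
  FIRST(F) = { ')', ';' }

Productions for A:
  A → ) P P: FIRST = { ')' }
  A → ( P: FIRST = { '(' }
  A → F: FIRST = { ')', ';' }
Productions for F:
  F → ; ;: FIRST = { ';' }
  F → ) ( ): FIRST = { ')' }
P has only one production, so no FIRST/FIRST conflict is possible there.

Conflict for A: A → ) P P and A → F
  Overlap: { ')' }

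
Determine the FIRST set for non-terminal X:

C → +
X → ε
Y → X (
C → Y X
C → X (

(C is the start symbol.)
From X → ε:
  - ε-production, so ε ∈ FIRST(X)

Collecting: FIRST(X) = { ε }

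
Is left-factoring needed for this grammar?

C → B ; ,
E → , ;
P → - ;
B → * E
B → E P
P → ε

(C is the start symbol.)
No, left-factoring is not needed

Left-factoring is needed when two productions for the same non-terminal
share a common prefix on the right-hand side.

Productions for P:
  P → - ;
  P → ε
Productions for B:
  B → * E
  B → E P

No common prefixes found.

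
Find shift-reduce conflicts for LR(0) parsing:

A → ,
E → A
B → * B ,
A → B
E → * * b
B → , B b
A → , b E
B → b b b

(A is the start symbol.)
Augment with A' → A and build the canonical LR(0) collection (I0 = CLOSURE({[A' → . A]}), then GOTO on every symbol after a dot until no new states appear). It has 21 states:
  I0: { [A → . , b E], [A → . ,], [A → . B], [A' → . A], [B → . * B ,], [B → . , B b], [B → . b b b] }  — shift
  I1: { [B → * . B ,], [B → . * B ,], [B → . , B b], [B → . b b b] }  — shift
  I2: { [A → , . b E], [A → , .], [B → , . B b], [B → . * B ,], [B → . , B b], [B → . b b b] }  — shift, reduce
  I3: { [A' → A .] }  — accept
  I4: { [A → B .] }  — reduce
  I5: { [B → b . b b] }  — shift
  I6: { [B → b b . b] }  — shift
  I7: { [B → b b b .] }  — reduce
  I8: { [B → , . B b], [B → . * B ,], [B → . , B b], [B → . b b b] }  — shift
  I9: { [B → , B . b] }  — shift
  I10: { [A → , b . E], [A → . , b E], [A → . ,], [A → . B], [B → . * B ,], [B → . , B b], [B → . b b b], [B → b . b b], [E → . * * b], [E → . A] }  — shift
  I11: { [B → * . B ,], [B → . * B ,], [B → . , B b], [B → . b b b], [E → * . * b] }  — shift
  I12: { [E → A .] }  — reduce
  I13: { [A → , b E .] }  — reduce
  I14: { [B → b . b b], [B → b b . b] }  — shift
  I15: { [B → b b . b], [B → b b b .] }  — shift, reduce
  I16: { [B → * . B ,], [B → . * B ,], [B → . , B b], [B → . b b b], [E → * * . b] }  — shift
  I17: { [B → * B . ,] }  — shift
  I18: { [B → * B , .] }  — reduce
  I19: { [B → b . b b], [E → * * b .] }  — shift, reduce
  I20: { [B → , B b .] }  — reduce

I2 contains reduce item [A → , .] and shift items [A → , . b E], [B → . * B ,], [B → . , B b], [B → . b b b] — shift-reduce conflict.
I15 contains reduce item [B → b b b .] and shift item [B → b b . b] — shift-reduce conflict.
I19 contains reduce item [E → * * b .] and shift item [B → b . b b] — shift-reduce conflict.

Answer: Yes — I2: [A → , .] vs [A → , . b E]; I15: [B → b b b .] vs [B → b b . b]; I19: [E → * * b .] vs [B → b . b b]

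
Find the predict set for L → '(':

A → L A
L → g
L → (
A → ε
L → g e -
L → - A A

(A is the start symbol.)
PREDICT(L → '(') = (FIRST(RHS) \ {ε}) ∪ (FOLLOW(L) if ε ∈ FIRST(RHS), i.e. RHS ⇒* ε)
FIRST('(') = { '(' }
ε ∉ FIRST('('), so FOLLOW(L) is not added.
PREDICT(L → '(') = { '(' }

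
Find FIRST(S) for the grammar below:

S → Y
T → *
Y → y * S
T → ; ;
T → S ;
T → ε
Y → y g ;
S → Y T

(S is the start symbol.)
{ 'y' }

To compute FIRST(S), examine every production with S on the left-hand side, reading each right-hand side left to right until a non-nullable symbol is reached.

FIRST sets of the other non-terminals involved (by the same procedure, iterated to a fixed point):
  FIRST(Y) = { 'y' }

From S → Y:
  - Y is a non-terminal: add FIRST(Y) \ {ε} = { 'y' }
    Y is not nullable, so stop
From S → Y T:
  - Y is a non-terminal: add FIRST(Y) \ {ε} = { 'y' }
    Y is not nullable, so stop

Collecting: FIRST(S) = { 'y' }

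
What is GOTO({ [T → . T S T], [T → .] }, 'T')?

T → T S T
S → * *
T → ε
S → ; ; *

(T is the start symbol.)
GOTO(I, 'T') = CLOSURE({ [A → αX.β] : [A → α.Xβ] ∈ I, X = 'T' })

Items with dot before 'T', with the dot advanced:
  [T → . T S T] → [T → T . S T]
Closure of the advanced items:
  [T → T . S T] has the dot before S: add [S → . * *], [S → . ; ; *]

GOTO = { [S → . * *], [S → . ; ; *], [T → T . S T] }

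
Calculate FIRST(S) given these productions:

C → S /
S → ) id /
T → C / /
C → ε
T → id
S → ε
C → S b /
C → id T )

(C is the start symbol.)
To compute FIRST(S), examine every production with S on the left-hand side, reading each right-hand side left to right until a non-nullable symbol is reached.

From S → ) id /:
  - ')' is a terminal: add ')' and stop
From S → ε:
  - ε-production, so ε ∈ FIRST(S)

Collecting: FIRST(S) = { ')', ε }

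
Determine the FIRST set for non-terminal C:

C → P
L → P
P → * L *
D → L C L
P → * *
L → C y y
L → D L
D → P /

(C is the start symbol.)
FIRST sets of the other non-terminals involved (by the same procedure, iterated to a fixed point):
  FIRST(P) = { '*' }

From C → P:
  - P is a non-terminal: add FIRST(P) \ {ε} = { '*' }
    P is not nullable, so stop

Collecting: FIRST(C) = { '*' }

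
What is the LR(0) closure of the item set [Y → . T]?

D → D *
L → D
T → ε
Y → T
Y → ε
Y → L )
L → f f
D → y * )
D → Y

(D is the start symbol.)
{ [T → .], [Y → . T] }

To compute CLOSURE, for each item [A → α.Bβ] where B is a non-terminal, add [B → .γ] for all productions B → γ; repeat for the newly added items until nothing changes.

Start with: [Y → . T]
  [Y → . T] has the dot before T: add [T → .]
No further items can be added.

CLOSURE = { [T → .], [Y → . T] }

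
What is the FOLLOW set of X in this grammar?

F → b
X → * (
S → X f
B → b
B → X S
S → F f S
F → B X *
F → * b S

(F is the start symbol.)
{ '*', 'b', 'f' }

In S → X f: X is followed by f, add FIRST(f) \ {ε} = { 'f' }
In B → X S: X is followed by S, add FIRST(S) \ {ε} = { '*', 'b' }
In F → B X *: X is followed by '*', add FIRST('*') \ {ε} = { '*' }

Taking the union: FOLLOW(X) = { '*', 'b', 'f' }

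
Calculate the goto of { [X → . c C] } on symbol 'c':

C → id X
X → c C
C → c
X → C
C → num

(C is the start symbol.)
{ [C → . c], [C → . id X], [C → . num], [X → c . C] }

GOTO(I, 'c') = CLOSURE({ [A → αX.β] : [A → α.Xβ] ∈ I, X = 'c' })

Items with dot before 'c', with the dot advanced:
  [X → . c C] → [X → c . C]
Closure of the advanced items:
  [X → c . C] has the dot before C: add [C → . id X], [C → . c], [C → . num]

GOTO = { [C → . c], [C → . id X], [C → . num], [X → c . C] }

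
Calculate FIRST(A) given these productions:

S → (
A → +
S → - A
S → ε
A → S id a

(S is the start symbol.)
{ '(', '+', '-', 'id' }

FIRST sets of the other non-terminals involved (by the same procedure, iterated to a fixed point):
  FIRST(S) = { '(', '-', ε }

From A → +:
  - '+' is a terminal: add '+' and stop
From A → S id a:
  - S is a non-terminal: add FIRST(S) \ {ε} = { '(', '-' }
    S is nullable, so continue to the next symbol
  - id is a terminal: add 'id' and stop

Collecting: FIRST(A) = { '(', '+', '-', 'id' }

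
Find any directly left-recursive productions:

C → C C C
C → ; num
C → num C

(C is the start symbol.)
Direct left recursion occurs when N → N α for some non-terminal N (the right-hand side begins with the left-hand side itself).

C → C C C: LEFT RECURSIVE (starts with C)
C → ; num: starts with ';'
C → num C: starts with num

The grammar has direct left recursion on: C.

Answer: Yes, C is left-recursive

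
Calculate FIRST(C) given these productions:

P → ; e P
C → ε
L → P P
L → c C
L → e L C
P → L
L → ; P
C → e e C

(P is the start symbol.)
{ 'e', ε }

From C → ε:
  - ε-production, so ε ∈ FIRST(C)
From C → e e C:
  - e is a terminal: add 'e' and stop

Collecting: FIRST(C) = { 'e', ε }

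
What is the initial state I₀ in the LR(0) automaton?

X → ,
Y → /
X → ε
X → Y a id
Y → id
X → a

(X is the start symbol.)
{ [X → . ,], [X → . Y a id], [X → . a], [X → .], [X' → . X], [Y → . /], [Y → . id] }

First, augment the grammar with X' → X
I₀ = CLOSURE({ [X' → . X] }):
  [X' → . X] has the dot before X: add [X → . ,], [X → .], [X → . Y a id], [X → . a]
  [X → . Y a id] has the dot before Y: add [Y → . /], [Y → . id]
No further items can be added.

I₀ = { [X → . ,], [X → . Y a id], [X → . a], [X → .], [X' → . X], [Y → . /], [Y → . id] }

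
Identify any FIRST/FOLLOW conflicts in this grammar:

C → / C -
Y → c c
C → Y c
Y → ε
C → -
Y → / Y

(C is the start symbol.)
Nullable non-terminals: Y.

Y: nullable alternative(s) Y → ε; FOLLOW(Y) = { 'c' }
  Y → c c: FIRST \ {ε} = { 'c' } — overlaps FOLLOW(Y) on { 'c' }: CONFLICT
  Y → ε: FIRST \ {ε} = { } — this is the only nullable alternative, skip
  Y → / Y: FIRST \ {ε} = { '/' } — disjoint from FOLLOW(Y)

C has no nullable alternative, so no FIRST/FOLLOW check is needed there.

So the grammar has 1 FIRST/FOLLOW conflict (marked CONFLICT above).

Answer: Yes. Y → c c with FOLLOW(Y) on { 'c' }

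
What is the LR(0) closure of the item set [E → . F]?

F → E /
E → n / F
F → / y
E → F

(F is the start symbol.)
{ [E → . F], [E → . n / F], [F → . / y], [F → . E /] }

To compute CLOSURE, for each item [A → α.Bβ] where B is a non-terminal, add [B → .γ] for all productions B → γ; repeat for the newly added items until nothing changes.

Start with: [E → . F]
  [E → . F] has the dot before F: add [F → . E /], [F → . / y]
  [F → . E /] has the dot before E: add [E → . n / F]
No further items can be added.

CLOSURE = { [E → . F], [E → . n / F], [F → . / y], [F → . E /] }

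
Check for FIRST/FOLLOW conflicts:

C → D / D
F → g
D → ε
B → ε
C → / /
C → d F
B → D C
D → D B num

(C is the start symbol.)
Nullable non-terminals: B, D.
FIRST sets used below: FIRST(D) = { '/', 'd', 'num', ε }, FIRST(C) = { '/', 'd', 'num' }, FIRST(B) = { '/', 'd', 'num', ε }

B: nullable alternative(s) B → ε; FOLLOW(B) = { 'num' }
  B → ε: FIRST \ {ε} = { } — this is the only nullable alternative, skip
  B → D C: FIRST \ {ε} = { '/', 'd', 'num' } — overlaps FOLLOW(B) on { 'num' }: CONFLICT

D: nullable alternative(s) D → ε; FOLLOW(D) = { $, '/', 'd', 'num' }
  D → ε: FIRST \ {ε} = { } — this is the only nullable alternative, skip
  D → D B num: FIRST \ {ε} = { '/', 'd', 'num' } — overlaps FOLLOW(D) on { '/', 'd', 'num' }: CONFLICT

C, F have no nullable alternative, so no FIRST/FOLLOW check is needed there.

So the grammar has 2 FIRST/FOLLOW conflicts (marked CONFLICT above).

Answer: Yes. D → D B num with FOLLOW(D) on { '/', 'd', 'num' }; B → D C with FOLLOW(B) on { 'num' }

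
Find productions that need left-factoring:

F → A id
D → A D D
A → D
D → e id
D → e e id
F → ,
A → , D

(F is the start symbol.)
Left-factoring is needed when two productions for the same non-terminal
share a common prefix on the right-hand side.

Productions for F:
  F → A id
  F → ,
Productions for D:
  D → A D D
  D → e id
  D → e e id
Productions for A:
  A → D
  A → , D

Found common prefix 'e' in productions for D

Answer: Yes, D has productions with common prefix 'e'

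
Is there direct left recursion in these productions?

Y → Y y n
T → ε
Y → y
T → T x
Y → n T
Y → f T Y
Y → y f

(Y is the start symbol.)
Yes, Y, T are left-recursive

Direct left recursion occurs when N → N α for some non-terminal N (the right-hand side begins with the left-hand side itself).

Y → Y y n: LEFT RECURSIVE (starts with Y)
T → ε: starts with ε
Y → y: starts with y
T → T x: LEFT RECURSIVE (starts with T)
Y → n T: starts with n
Y → f T Y: starts with f
Y → y f: starts with y

The grammar has direct left recursion on: Y, T.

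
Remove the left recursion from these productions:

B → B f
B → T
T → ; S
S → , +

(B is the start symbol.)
B → T B'
B' → f B'
B' → ε
T → ; S
S → , +

B is directly left-recursive. The standard transformation for
  A → A α₁ | ... | A α_m | β₁ | ... | β_n
is
  A  → β₁ A' | ... | β_n A'
  A' → α₁ A' | ... | α_m A' | ε

B → T becomes B → T B'
B → B f becomes B' → f B'
Add B' → ε

Productions for other non-terminals are unchanged:
  T → ; S
  S → , +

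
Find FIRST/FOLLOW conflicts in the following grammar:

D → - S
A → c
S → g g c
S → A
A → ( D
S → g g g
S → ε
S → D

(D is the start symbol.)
No FIRST/FOLLOW conflicts.

A FIRST/FOLLOW conflict occurs when a non-terminal N has a nullable alternative N → β (β ⇒* ε) and another alternative N → α with FIRST(α) ∩ FOLLOW(N) ≠ ∅: on such a lookahead the parser cannot decide between expanding α and letting N vanish via β.

Nullable non-terminals: S.
FIRST sets used below: FIRST(A) = { '(', 'c' }, FIRST(D) = { '-' }

S: nullable alternative(s) S → ε; FOLLOW(S) = { $ }
  S → g g c: FIRST \ {ε} = { 'g' } — disjoint from FOLLOW(S)
  S → A: FIRST \ {ε} = { '(', 'c' } — disjoint from FOLLOW(S)
  S → g g g: FIRST \ {ε} = { 'g' } — disjoint from FOLLOW(S)
  S → ε: FIRST \ {ε} = { } — this is the only nullable alternative, skip
  S → D: FIRST \ {ε} = { '-' } — disjoint from FOLLOW(S)

A, D have no nullable alternative, so no FIRST/FOLLOW check is needed there.

No FIRST/FOLLOW conflicts found.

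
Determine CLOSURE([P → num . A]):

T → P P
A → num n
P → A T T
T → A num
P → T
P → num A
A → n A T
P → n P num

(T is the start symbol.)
To compute CLOSURE, for each item [A → α.Bβ] where B is a non-terminal, add [B → .γ] for all productions B → γ; repeat for the newly added items until nothing changes.

Start with: [P → num . A]
  [P → num . A] has the dot before A: add [A → . num n], [A → . n A T]
No further items can be added.

CLOSURE = { [A → . n A T], [A → . num n], [P → num . A] }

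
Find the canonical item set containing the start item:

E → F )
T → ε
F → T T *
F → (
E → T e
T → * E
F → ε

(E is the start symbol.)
First, augment the grammar with E' → E
I₀ = CLOSURE({ [E' → . E] }):
  [E' → . E] has the dot before E: add [E → . F )], [E → . T e]
  [E → . F )] has the dot before F: add [F → . T T *], [F → . (], [F → .]
  [E → . T e] has the dot before T: add [T → .], [T → . * E]
No further items can be added.

I₀ = { [E → . F )], [E → . T e], [E' → . E], [F → . (], [F → . T T *], [F → .], [T → . * E], [T → .] }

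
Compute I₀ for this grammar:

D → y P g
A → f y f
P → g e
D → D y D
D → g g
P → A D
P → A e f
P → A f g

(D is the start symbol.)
First, augment the grammar with D' → D
I₀ = CLOSURE({ [D' → . D] }):
  [D' → . D] has the dot before D: add [D → . y P g], [D → . D y D], [D → . g g]
No further items can be added.

I₀ = { [D → . D y D], [D → . g g], [D → . y P g], [D' → . D] }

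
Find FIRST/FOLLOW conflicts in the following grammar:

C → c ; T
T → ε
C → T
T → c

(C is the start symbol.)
No FIRST/FOLLOW conflicts.

A FIRST/FOLLOW conflict occurs when a non-terminal N has a nullable alternative N → β (β ⇒* ε) and another alternative N → α with FIRST(α) ∩ FOLLOW(N) ≠ ∅: on such a lookahead the parser cannot decide between expanding α and letting N vanish via β.

Nullable non-terminals: C, T.
FIRST sets used below: FIRST(T) = { 'c', ε }

C: nullable alternative(s) C → T; FOLLOW(C) = { $ }
  C → c ; T: FIRST \ {ε} = { 'c' } — disjoint from FOLLOW(C)
  C → T: FIRST \ {ε} = { 'c' } — this is the only nullable alternative, skip

T: nullable alternative(s) T → ε; FOLLOW(T) = { $ }
  T → ε: FIRST \ {ε} = { } — this is the only nullable alternative, skip
  T → c: FIRST \ {ε} = { 'c' } — disjoint from FOLLOW(T)

No FIRST/FOLLOW conflicts found.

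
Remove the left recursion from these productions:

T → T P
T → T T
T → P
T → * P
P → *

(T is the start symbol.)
T → P T'
T → * P T'
T' → P T'
T' → T T'
T' → ε
P → *

T is directly left-recursive. The standard transformation for
  A → A α₁ | ... | A α_m | β₁ | ... | β_n
is
  A  → β₁ A' | ... | β_n A'
  A' → α₁ A' | ... | α_m A' | ε

T → P becomes T → P T'
T → * P becomes T → * P T'
T → T P becomes T' → P T'
T → T T becomes T' → T T'
Add T' → ε

Productions for other non-terminals are unchanged:
  P → *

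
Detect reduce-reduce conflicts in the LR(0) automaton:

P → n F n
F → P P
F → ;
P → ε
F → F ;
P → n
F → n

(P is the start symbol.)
Yes — I2: [P → .] vs [P → n .]; I6: [F → n .] vs [P → .]

Augment with P' → P and build the canonical LR(0) collection (I0 = CLOSURE({[P' → . P]}), then GOTO on every symbol after a dot until no new states appear). It has 10 states:
  I0: { [P → . n F n], [P → . n], [P → .], [P' → . P] }  — shift, reduce
  I1: { [P' → P .] }  — accept
  I2: { [F → . ;], [F → . F ;], [F → . P P], [F → . n], [P → . n F n], [P → . n], [P → .], [P → n . F n], [P → n .] }  — shift, 2 reduces
  I3: { [F → ; .] }  — reduce
  I4: { [F → F . ;], [P → n F . n] }  — shift
  I5: { [F → P . P], [P → . n F n], [P → . n], [P → .] }  — shift, reduce
  I6: { [F → . ;], [F → . F ;], [F → . P P], [F → . n], [F → n .], [P → . n F n], [P → . n], [P → .], [P → n . F n], [P → n .] }  — shift, 3 reduces
  I7: { [F → P P .] }  — reduce
  I8: { [F → F ; .] }  — reduce
  I9: { [P → n F n .] }  — reduce

I2 contains complete items [P → .], [P → n .] — reduce-reduce conflict.
I6 contains complete items [F → n .], [P → .], [P → n .] — reduce-reduce conflict.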